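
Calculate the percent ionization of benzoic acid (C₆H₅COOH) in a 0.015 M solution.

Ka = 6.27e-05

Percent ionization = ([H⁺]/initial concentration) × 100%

Using Ka equilibrium: x² + Ka×x - Ka×C = 0. Solving: [H⁺] = 9.3895e-04. Percent = (9.3895e-04/0.015) × 100

Percent ionization = 6.26%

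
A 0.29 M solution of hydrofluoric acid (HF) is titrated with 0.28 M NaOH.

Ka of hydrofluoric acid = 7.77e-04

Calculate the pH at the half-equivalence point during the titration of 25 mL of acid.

At half-equivalence [HA] = [A⁻], so Henderson-Hasselbalch gives pH = pKa = -log(7.77e-04) = 3.11.

pH = pKa = 3.11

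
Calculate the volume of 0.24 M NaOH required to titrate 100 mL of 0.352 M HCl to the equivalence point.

At equivalence: moles acid = moles base. moles HCl = 0.352 × 100/1000 = 0.0352 mol. V_base = moles / 0.24 × 1000 = 146.7 mL.

V_{base} = 146.7 mL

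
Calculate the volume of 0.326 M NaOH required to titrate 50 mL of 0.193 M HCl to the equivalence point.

At equivalence: moles acid = moles base. moles HCl = 0.193 × 50/1000 = 0.00965 mol. V_base = moles / 0.326 × 1000 = 29.6 mL.

V_{base} = 29.6 mL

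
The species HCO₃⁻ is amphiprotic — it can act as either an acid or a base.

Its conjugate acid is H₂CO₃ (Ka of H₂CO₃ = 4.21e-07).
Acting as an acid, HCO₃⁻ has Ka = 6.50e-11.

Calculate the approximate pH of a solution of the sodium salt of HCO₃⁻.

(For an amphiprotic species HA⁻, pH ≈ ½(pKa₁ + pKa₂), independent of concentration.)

pKa₁ = -log(4.21e-07) = 6.38; pKa₂ = -log(6.50e-11) = 10.19. For an amphiprotic species, pH ≈ ½(pKa₁ + pKa₂) = ½(6.38 + 10.19) = 8.28.

pH = 8.28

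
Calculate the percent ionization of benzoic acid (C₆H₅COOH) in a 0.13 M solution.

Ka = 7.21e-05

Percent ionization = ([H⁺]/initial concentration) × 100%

Using Ka equilibrium: x² + Ka×x - Ka×C = 0. Solving: [H⁺] = 3.0257e-03. Percent = (3.0257e-03/0.13) × 100

Percent ionization = 2.33%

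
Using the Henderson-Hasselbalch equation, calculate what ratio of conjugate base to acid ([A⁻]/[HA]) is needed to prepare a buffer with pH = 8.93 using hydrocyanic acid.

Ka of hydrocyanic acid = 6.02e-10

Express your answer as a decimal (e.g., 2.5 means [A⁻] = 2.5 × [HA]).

pKa = -log(6.02e-10) = 9.2204. pH = pKa + log([A⁻]/[HA]), so log([A⁻]/[HA]) = pH − pKa = 8.93 − 9.2204 = -0.2904. [A⁻]/[HA] = 10^(-0.2904) = 0.512

[A⁻]/[HA] = 0.512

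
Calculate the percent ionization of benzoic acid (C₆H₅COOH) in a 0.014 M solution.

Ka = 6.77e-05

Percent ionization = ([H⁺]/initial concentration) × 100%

Using Ka equilibrium: x² + Ka×x - Ka×C = 0. Solving: [H⁺] = 9.4029e-04. Percent = (9.4029e-04/0.014) × 100

Percent ionization = 6.72%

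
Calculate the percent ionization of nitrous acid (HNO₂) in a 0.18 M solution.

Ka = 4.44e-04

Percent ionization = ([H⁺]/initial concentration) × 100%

Using Ka equilibrium: x² + Ka×x - Ka×C = 0. Solving: [H⁺] = 8.7206e-03. Percent = (8.7206e-03/0.18) × 100

Percent ionization = 4.84%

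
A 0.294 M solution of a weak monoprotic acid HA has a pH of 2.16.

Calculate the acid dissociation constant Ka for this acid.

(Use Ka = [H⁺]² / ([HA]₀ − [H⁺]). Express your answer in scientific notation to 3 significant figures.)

[H⁺] = 10^(−pH) = 10^(−2.16) = 6.918e-03 M. For HA ⇌ H⁺ + A⁻, Ka = [H⁺][A⁻]/[HA] = [H⁺]² / ([HA]₀ − [H⁺]) = (6.918e-03)² / (0.294 − 6.918e-03) = 1.67e-04.

K_a = 1.67e-04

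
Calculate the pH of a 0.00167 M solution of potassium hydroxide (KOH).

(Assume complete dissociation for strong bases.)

[OH⁻] = 0.00167 M for strong base. pOH = -log[OH⁻] = 2.78, pH = 14 - pOH

pH = 11.22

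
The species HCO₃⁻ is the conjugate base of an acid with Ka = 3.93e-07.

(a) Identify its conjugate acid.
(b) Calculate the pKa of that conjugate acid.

(a) The conjugate acid is formed by adding one H⁺ to HCO₃⁻, giving H₂CO₃. (b) pKa = -log(Ka) = -log(3.93e-07) = 6.41.

Conjugate acid: H₂CO₃; pK_a = 6.41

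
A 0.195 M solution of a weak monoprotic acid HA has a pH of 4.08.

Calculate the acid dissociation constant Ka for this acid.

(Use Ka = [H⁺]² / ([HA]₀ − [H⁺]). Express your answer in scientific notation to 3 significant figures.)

[H⁺] = 10^(−pH) = 10^(−4.08) = 8.318e-05 M. For HA ⇌ H⁺ + A⁻, Ka = [H⁺][A⁻]/[HA] = [H⁺]² / ([HA]₀ − [H⁺]) = (8.318e-05)² / (0.195 − 8.318e-05) = 3.55e-08.

K_a = 3.55e-08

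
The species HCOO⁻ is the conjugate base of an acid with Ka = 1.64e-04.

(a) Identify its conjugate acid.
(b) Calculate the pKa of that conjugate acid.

(a) The conjugate acid is formed by adding one H⁺ to HCOO⁻, giving HCOOH. (b) pKa = -log(Ka) = -log(1.64e-04) = 3.79.

Conjugate acid: HCOOH; pK_a = 3.79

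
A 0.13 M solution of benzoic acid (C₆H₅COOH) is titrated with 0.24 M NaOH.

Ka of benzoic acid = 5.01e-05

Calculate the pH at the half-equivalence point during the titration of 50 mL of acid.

At half-equivalence [HA] = [A⁻], so Henderson-Hasselbalch gives pH = pKa = -log(5.01e-05) = 4.30.

pH = pKa = 4.30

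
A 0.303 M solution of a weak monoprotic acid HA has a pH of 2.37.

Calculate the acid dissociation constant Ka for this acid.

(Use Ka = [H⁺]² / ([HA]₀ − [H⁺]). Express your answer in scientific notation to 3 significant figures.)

[H⁺] = 10^(−pH) = 10^(−2.37) = 4.266e-03 M. For HA ⇌ H⁺ + A⁻, Ka = [H⁺][A⁻]/[HA] = [H⁺]² / ([HA]₀ − [H⁺]) = (4.266e-03)² / (0.303 − 4.266e-03) = 6.09e-05.

K_a = 6.09e-05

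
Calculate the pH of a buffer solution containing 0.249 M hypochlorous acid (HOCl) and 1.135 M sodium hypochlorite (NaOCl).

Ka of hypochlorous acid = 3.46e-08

pKa = -log(3.46e-08) = 7.46. pH = pKa + log([A⁻]/[HA]) = 7.46 + log(1.135/0.249)

pH = 8.12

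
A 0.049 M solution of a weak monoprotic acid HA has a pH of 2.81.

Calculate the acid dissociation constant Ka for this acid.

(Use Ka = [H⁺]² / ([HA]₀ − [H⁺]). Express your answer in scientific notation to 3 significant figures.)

[H⁺] = 10^(−pH) = 10^(−2.81) = 1.549e-03 M. For HA ⇌ H⁺ + A⁻, Ka = [H⁺][A⁻]/[HA] = [H⁺]² / ([HA]₀ − [H⁺]) = (1.549e-03)² / (0.049 − 1.549e-03) = 5.06e-05.

K_a = 5.06e-05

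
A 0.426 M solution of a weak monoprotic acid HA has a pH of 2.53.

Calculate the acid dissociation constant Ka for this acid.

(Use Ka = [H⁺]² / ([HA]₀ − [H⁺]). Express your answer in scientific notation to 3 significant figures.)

[H⁺] = 10^(−pH) = 10^(−2.53) = 2.951e-03 M. For HA ⇌ H⁺ + A⁻, Ka = [H⁺][A⁻]/[HA] = [H⁺]² / ([HA]₀ − [H⁺]) = (2.951e-03)² / (0.426 − 2.951e-03) = 2.06e-05.

K_a = 2.06e-05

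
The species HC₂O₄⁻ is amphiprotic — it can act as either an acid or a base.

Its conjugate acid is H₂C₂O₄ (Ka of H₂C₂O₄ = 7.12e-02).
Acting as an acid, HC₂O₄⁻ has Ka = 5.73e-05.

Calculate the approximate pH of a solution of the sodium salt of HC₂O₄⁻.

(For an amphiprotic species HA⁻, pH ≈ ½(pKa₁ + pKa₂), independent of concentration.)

pKa₁ = -log(7.12e-02) = 1.15; pKa₂ = -log(5.73e-05) = 4.24. For an amphiprotic species, pH ≈ ½(pKa₁ + pKa₂) = ½(1.15 + 4.24) = 2.69.

pH = 2.69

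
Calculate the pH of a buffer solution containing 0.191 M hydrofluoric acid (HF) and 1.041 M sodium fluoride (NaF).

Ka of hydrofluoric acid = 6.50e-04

pKa = -log(6.50e-04) = 3.19. pH = pKa + log([A⁻]/[HA]) = 3.19 + log(1.041/0.191)

pH = 3.92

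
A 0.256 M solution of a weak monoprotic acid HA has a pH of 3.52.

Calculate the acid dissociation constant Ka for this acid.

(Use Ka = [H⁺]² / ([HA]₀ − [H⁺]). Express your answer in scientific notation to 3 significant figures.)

[H⁺] = 10^(−pH) = 10^(−3.52) = 3.020e-04 M. For HA ⇌ H⁺ + A⁻, Ka = [H⁺][A⁻]/[HA] = [H⁺]² / ([HA]₀ − [H⁺]) = (3.020e-04)² / (0.256 − 3.020e-04) = 3.57e-07.

K_a = 3.57e-07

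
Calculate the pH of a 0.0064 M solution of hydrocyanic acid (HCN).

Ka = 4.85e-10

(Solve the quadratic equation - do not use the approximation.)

x² + Ka×x - Ka×C = 0. Using quadratic formula: [H⁺] = 1.7616e-06

pH = 5.75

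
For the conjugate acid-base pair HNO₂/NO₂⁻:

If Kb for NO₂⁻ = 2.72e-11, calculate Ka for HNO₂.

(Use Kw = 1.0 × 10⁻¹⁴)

For a conjugate pair Ka × Kb = Kw, so Ka = Kw/Kb = 1.0 × 10⁻¹⁴ / 2.72e-11 = 3.68e-04.

K_a = 3.68e-04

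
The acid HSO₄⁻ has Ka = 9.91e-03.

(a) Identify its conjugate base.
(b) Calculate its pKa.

(a) The conjugate base is formed by removing one H⁺ from HSO₄⁻, giving SO₄²⁻. (b) pKa = -log(Ka) = -log(9.91e-03) = 2.00.

Conjugate base: SO₄²⁻; pK_a = 2.00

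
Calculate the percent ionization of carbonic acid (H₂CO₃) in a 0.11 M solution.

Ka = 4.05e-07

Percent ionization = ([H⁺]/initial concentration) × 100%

Using Ka equilibrium: x² + Ka×x - Ka×C = 0. Solving: [H⁺] = 2.1087e-04. Percent = (2.1087e-04/0.11) × 100

Percent ionization = 0.192%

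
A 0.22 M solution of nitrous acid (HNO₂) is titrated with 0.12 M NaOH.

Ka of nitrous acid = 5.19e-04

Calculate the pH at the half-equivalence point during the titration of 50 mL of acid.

At half-equivalence [HA] = [A⁻], so Henderson-Hasselbalch gives pH = pKa = -log(5.19e-04) = 3.28.

pH = pKa = 3.28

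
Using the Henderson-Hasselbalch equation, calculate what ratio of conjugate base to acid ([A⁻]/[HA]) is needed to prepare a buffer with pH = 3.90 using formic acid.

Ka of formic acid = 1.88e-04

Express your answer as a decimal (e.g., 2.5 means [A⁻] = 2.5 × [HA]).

pKa = -log(1.88e-04) = 3.7258. pH = pKa + log([A⁻]/[HA]), so log([A⁻]/[HA]) = pH − pKa = 3.90 − 3.7258 = 0.1742. [A⁻]/[HA] = 10^(0.1742) = 1.49

[A⁻]/[HA] = 1.49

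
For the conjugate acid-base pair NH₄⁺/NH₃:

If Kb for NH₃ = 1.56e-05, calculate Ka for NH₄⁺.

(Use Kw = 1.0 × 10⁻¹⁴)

For a conjugate pair Ka × Kb = Kw, so Ka = Kw/Kb = 1.0 × 10⁻¹⁴ / 1.56e-05 = 6.41e-10.

K_a = 6.41e-10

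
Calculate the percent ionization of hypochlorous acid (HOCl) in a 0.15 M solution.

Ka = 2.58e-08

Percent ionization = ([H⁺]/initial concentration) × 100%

Using Ka equilibrium: x² + Ka×x - Ka×C = 0. Solving: [H⁺] = 6.2196e-05. Percent = (6.2196e-05/0.15) × 100

Percent ionization = 0.0415%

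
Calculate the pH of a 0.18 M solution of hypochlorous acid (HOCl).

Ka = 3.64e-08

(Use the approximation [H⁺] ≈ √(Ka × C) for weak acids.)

[H⁺] = √(Ka × C) = √(3.64e-08 × 0.18) = 8.0944e-05. pH = -log(8.0944e-05)

pH = 4.09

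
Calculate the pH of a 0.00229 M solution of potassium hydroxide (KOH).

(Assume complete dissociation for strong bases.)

[OH⁻] = 0.00229 M for strong base. pOH = -log[OH⁻] = 2.64, pH = 14 - pOH

pH = 11.36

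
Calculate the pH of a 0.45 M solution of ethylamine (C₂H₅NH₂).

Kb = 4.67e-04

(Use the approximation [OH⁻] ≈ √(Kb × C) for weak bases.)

[OH⁻] = √(Kb × C) = √(4.67e-04 × 0.45) = 1.4497e-02. pOH = 1.84, pH = 14 - pOH

pH = 12.16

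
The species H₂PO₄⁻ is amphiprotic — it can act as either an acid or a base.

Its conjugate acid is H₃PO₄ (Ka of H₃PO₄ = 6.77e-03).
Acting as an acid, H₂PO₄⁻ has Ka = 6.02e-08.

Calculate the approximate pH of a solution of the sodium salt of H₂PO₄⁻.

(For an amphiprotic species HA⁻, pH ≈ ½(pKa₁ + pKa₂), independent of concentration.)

pKa₁ = -log(6.77e-03) = 2.17; pKa₂ = -log(6.02e-08) = 7.22. For an amphiprotic species, pH ≈ ½(pKa₁ + pKa₂) = ½(2.17 + 7.22) = 4.69.

pH = 4.69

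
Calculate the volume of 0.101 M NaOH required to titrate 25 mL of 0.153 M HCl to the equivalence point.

At equivalence: moles acid = moles base. moles HCl = 0.153 × 25/1000 = 0.003825 mol. V_base = moles / 0.101 × 1000 = 37.9 mL.

V_{base} = 37.9 mL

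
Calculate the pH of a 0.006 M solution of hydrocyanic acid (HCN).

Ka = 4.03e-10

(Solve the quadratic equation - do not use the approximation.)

x² + Ka×x - Ka×C = 0. Using quadratic formula: [H⁺] = 1.5548e-06

pH = 5.81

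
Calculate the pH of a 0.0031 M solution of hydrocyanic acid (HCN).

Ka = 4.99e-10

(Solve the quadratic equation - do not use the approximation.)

x² + Ka×x - Ka×C = 0. Using quadratic formula: [H⁺] = 1.2435e-06

pH = 5.91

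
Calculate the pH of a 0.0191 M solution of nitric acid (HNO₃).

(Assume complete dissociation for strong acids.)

[H⁺] = 0.0191 M for strong acid. pH = -log[H⁺] = -log(0.0191)

pH = 1.72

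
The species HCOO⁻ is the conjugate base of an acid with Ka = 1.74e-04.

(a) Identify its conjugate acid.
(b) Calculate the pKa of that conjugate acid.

(a) The conjugate acid is formed by adding one H⁺ to HCOO⁻, giving HCOOH. (b) pKa = -log(Ka) = -log(1.74e-04) = 3.76.

Conjugate acid: HCOOH; pK_a = 3.76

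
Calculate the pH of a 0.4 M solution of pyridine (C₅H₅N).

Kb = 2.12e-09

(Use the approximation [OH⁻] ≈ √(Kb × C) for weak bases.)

[OH⁻] = √(Kb × C) = √(2.12e-09 × 0.4) = 2.9120e-05. pOH = 4.54, pH = 14 - pOH

pH = 9.46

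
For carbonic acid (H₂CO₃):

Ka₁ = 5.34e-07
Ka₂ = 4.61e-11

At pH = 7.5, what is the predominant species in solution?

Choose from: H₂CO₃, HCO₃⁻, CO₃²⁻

pKa₁ = 6.27, pKa₂ = 10.34. For a polyprotic acid the predominant species crosses at each pKa: below pKa_n the protonated form dominates, above it the deprotonated form does. At pH = 7.5, the predominant species is HCO₃⁻.

HCO₃⁻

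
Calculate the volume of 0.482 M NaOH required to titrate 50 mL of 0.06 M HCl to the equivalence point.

At equivalence: moles acid = moles base. moles HCl = 0.06 × 50/1000 = 0.003 mol. V_base = moles / 0.482 × 1000 = 6.2 mL.

V_{base} = 6.2 mL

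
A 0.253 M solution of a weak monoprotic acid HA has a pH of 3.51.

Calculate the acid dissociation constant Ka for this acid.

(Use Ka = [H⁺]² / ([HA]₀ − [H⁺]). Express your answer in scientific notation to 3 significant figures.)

[H⁺] = 10^(−pH) = 10^(−3.51) = 3.090e-04 M. For HA ⇌ H⁺ + A⁻, Ka = [H⁺][A⁻]/[HA] = [H⁺]² / ([HA]₀ − [H⁺]) = (3.090e-04)² / (0.253 − 3.090e-04) = 3.78e-07.

K_a = 3.78e-07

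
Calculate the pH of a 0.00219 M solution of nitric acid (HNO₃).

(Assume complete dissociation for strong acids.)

[H⁺] = 0.00219 M for strong acid. pH = -log[H⁺] = -log(0.00219)

pH = 2.66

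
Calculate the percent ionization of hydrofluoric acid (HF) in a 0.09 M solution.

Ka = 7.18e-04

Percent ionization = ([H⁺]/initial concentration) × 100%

Using Ka equilibrium: x² + Ka×x - Ka×C = 0. Solving: [H⁺] = 7.6877e-03. Percent = (7.6877e-03/0.09) × 100

Percent ionization = 8.54%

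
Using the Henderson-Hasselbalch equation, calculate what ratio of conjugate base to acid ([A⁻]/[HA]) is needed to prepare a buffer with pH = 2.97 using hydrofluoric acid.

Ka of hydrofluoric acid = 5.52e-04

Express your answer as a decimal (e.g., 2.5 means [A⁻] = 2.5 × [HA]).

pKa = -log(5.52e-04) = 3.2581. pH = pKa + log([A⁻]/[HA]), so log([A⁻]/[HA]) = pH − pKa = 2.97 − 3.2581 = -0.2881. [A⁻]/[HA] = 10^(-0.2881) = 0.515

[A⁻]/[HA] = 0.515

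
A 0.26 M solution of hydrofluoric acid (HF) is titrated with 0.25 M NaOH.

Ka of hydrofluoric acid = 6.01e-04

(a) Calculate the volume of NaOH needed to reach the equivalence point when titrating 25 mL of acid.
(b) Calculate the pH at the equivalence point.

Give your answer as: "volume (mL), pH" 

moles acid = 0.26 × 25/1000 = 0.0065 mol; V_base = moles/0.25 × 1000 = 26.0 mL. At equivalence only the conjugate base is present: [A⁻] = 0.0065/0.051 = 1.2745e-01 M. Kb = Kw/Ka = 1.66e-11; [OH⁻] = √(Kb × [A⁻]) = 1.4562e-06; pOH = 5.84; pH = 14 - pOH = 8.16.

V = 26.0 mL, pH = 8.16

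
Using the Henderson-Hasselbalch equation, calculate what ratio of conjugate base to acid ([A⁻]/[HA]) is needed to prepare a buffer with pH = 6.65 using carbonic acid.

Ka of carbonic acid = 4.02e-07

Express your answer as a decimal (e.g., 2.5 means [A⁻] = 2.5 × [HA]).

pKa = -log(4.02e-07) = 6.3958. pH = pKa + log([A⁻]/[HA]), so log([A⁻]/[HA]) = pH − pKa = 6.65 − 6.3958 = 0.2542. [A⁻]/[HA] = 10^(0.2542) = 1.80

[A⁻]/[HA] = 1.80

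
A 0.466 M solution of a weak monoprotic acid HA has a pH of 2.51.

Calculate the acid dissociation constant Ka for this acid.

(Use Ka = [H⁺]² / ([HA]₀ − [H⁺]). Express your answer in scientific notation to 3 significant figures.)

[H⁺] = 10^(−pH) = 10^(−2.51) = 3.090e-03 M. For HA ⇌ H⁺ + A⁻, Ka = [H⁺][A⁻]/[HA] = [H⁺]² / ([HA]₀ − [H⁺]) = (3.090e-03)² / (0.466 − 3.090e-03) = 2.06e-05.

K_a = 2.06e-05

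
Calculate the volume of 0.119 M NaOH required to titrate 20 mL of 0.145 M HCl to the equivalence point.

At equivalence: moles acid = moles base. moles HCl = 0.145 × 20/1000 = 0.0029 mol. V_base = moles / 0.119 × 1000 = 24.4 mL.

V_{base} = 24.4 mL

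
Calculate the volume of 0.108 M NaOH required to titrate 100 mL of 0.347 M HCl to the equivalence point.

At equivalence: moles acid = moles base. moles HCl = 0.347 × 100/1000 = 0.0347 mol. V_base = moles / 0.108 × 1000 = 321.3 mL.

V_{base} = 321.3 mL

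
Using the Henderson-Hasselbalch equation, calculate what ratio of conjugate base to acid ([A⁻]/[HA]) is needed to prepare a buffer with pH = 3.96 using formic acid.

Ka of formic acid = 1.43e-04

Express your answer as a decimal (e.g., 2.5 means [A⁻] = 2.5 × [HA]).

pKa = -log(1.43e-04) = 3.8447. pH = pKa + log([A⁻]/[HA]), so log([A⁻]/[HA]) = pH − pKa = 3.96 − 3.8447 = 0.1153. [A⁻]/[HA] = 10^(0.1153) = 1.30

[A⁻]/[HA] = 1.30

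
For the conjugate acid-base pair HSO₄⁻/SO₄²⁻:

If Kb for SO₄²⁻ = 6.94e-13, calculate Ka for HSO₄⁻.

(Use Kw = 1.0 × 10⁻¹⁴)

For a conjugate pair Ka × Kb = Kw, so Ka = Kw/Kb = 1.0 × 10⁻¹⁴ / 6.94e-13 = 1.44e-02.

K_a = 1.44e-02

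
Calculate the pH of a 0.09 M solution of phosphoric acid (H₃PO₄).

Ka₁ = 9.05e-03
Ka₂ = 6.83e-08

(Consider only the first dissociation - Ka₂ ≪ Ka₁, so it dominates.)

First dissociation dominates. From Ka₁ = [H⁺][HA⁻]/[H₂A], x² + Ka₁·x − Ka₁·C = 0 with C = 0.09 M and Ka₁ = 9.05e-03. Solving: [H⁺] = (−Ka₁ + √(Ka₁² + 4·Ka₁·C)) / 2 = 2.4371e-02 M. pH = -log(2.4371e-02) = 1.61.

pH = 1.61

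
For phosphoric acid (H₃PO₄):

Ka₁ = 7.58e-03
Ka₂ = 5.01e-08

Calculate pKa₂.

pKa₂ = -log(Ka₂) = -log(5.01e-08) = 7.30.

pK_{a2} = 7.30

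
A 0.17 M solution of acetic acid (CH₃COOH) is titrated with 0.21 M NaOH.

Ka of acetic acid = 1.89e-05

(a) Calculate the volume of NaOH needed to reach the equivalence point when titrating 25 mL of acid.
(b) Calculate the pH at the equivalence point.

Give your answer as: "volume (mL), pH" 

moles acid = 0.17 × 25/1000 = 0.00425 mol; V_base = moles/0.21 × 1000 = 20.2 mL. At equivalence only the conjugate base is present: [A⁻] = 0.00425/0.045 = 9.3947e-02 M. Kb = Kw/Ka = 5.29e-10; [OH⁻] = √(Kb × [A⁻]) = 7.0504e-06; pOH = 5.15; pH = 14 - pOH = 8.85.

V = 20.2 mL, pH = 8.85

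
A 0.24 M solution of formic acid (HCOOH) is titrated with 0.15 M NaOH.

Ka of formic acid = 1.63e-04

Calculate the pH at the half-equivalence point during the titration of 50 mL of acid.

At half-equivalence [HA] = [A⁻], so Henderson-Hasselbalch gives pH = pKa = -log(1.63e-04) = 3.79.

pH = pKa = 3.79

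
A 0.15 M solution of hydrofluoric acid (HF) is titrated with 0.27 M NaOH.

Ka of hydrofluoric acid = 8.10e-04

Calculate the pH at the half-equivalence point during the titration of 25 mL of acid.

At half-equivalence [HA] = [A⁻], so Henderson-Hasselbalch gives pH = pKa = -log(8.10e-04) = 3.09.

pH = pKa = 3.09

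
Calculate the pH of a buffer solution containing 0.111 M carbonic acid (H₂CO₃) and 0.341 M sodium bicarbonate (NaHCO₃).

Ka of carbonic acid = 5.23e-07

pKa = -log(5.23e-07) = 6.28. pH = pKa + log([A⁻]/[HA]) = 6.28 + log(0.341/0.111)

pH = 6.77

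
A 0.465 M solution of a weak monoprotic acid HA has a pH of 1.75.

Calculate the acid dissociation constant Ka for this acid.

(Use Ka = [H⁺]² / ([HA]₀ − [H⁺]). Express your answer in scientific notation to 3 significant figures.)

[H⁺] = 10^(−pH) = 10^(−1.75) = 1.778e-02 M. For HA ⇌ H⁺ + A⁻, Ka = [H⁺][A⁻]/[HA] = [H⁺]² / ([HA]₀ − [H⁺]) = (1.778e-02)² / (0.465 − 1.778e-02) = 7.07e-04.

K_a = 7.07e-04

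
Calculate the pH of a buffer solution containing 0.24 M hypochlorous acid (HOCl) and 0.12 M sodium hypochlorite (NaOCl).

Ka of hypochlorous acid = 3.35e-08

pKa = -log(3.35e-08) = 7.47. pH = pKa + log([A⁻]/[HA]) = 7.47 + log(0.12/0.24)

pH = 7.17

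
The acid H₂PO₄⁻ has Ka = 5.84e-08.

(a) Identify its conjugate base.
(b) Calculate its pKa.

(a) The conjugate base is formed by removing one H⁺ from H₂PO₄⁻, giving HPO₄²⁻. (b) pKa = -log(Ka) = -log(5.84e-08) = 7.23.

Conjugate base: HPO₄²⁻; pK_a = 7.23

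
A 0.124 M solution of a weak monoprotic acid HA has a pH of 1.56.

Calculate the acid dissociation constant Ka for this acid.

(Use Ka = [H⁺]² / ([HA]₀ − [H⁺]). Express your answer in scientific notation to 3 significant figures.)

[H⁺] = 10^(−pH) = 10^(−1.56) = 2.754e-02 M. For HA ⇌ H⁺ + A⁻, Ka = [H⁺][A⁻]/[HA] = [H⁺]² / ([HA]₀ − [H⁺]) = (2.754e-02)² / (0.124 − 2.754e-02) = 7.86e-03.

K_a = 7.86e-03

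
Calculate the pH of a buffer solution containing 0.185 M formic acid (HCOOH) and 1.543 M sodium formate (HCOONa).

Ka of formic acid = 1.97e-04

pKa = -log(1.97e-04) = 3.71. pH = pKa + log([A⁻]/[HA]) = 3.71 + log(1.543/0.185)

pH = 4.63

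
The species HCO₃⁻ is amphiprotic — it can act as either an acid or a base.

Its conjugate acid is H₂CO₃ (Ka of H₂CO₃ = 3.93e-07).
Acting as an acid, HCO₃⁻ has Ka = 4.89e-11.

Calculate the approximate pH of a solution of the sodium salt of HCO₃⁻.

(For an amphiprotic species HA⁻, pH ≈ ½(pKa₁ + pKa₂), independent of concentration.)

pKa₁ = -log(3.93e-07) = 6.41; pKa₂ = -log(4.89e-11) = 10.31. For an amphiprotic species, pH ≈ ½(pKa₁ + pKa₂) = ½(6.41 + 10.31) = 8.36.

pH = 8.36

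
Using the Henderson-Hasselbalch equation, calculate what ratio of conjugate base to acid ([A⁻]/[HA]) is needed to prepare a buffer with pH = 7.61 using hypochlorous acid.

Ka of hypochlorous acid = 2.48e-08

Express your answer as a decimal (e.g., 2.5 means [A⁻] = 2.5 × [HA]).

pKa = -log(2.48e-08) = 7.6055. pH = pKa + log([A⁻]/[HA]), so log([A⁻]/[HA]) = pH − pKa = 7.61 − 7.6055 = 0.0045. [A⁻]/[HA] = 10^(0.0045) = 1.01

[A⁻]/[HA] = 1.01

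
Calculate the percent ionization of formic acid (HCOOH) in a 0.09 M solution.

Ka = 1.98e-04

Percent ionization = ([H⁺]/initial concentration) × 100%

Using Ka equilibrium: x² + Ka×x - Ka×C = 0. Solving: [H⁺] = 4.1235e-03. Percent = (4.1235e-03/0.09) × 100

Percent ionization = 4.58%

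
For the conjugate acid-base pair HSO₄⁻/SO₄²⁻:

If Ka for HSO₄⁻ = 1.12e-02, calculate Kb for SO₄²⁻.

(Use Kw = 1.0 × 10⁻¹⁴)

For a conjugate pair Ka × Kb = Kw, so Kb = Kw/Ka = 1.0 × 10⁻¹⁴ / 1.12e-02 = 8.93e-13.

K_b = 8.93e-13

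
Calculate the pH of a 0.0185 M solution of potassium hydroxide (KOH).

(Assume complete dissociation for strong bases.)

[OH⁻] = 0.0185 M for strong base. pOH = -log[OH⁻] = 1.73, pH = 14 - pOH

pH = 12.27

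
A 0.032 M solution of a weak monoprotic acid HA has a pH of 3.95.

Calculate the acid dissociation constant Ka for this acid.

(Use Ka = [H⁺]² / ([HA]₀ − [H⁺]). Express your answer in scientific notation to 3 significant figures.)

[H⁺] = 10^(−pH) = 10^(−3.95) = 1.122e-04 M. For HA ⇌ H⁺ + A⁻, Ka = [H⁺][A⁻]/[HA] = [H⁺]² / ([HA]₀ − [H⁺]) = (1.122e-04)² / (0.032 − 1.122e-04) = 3.95e-07.

K_a = 3.95e-07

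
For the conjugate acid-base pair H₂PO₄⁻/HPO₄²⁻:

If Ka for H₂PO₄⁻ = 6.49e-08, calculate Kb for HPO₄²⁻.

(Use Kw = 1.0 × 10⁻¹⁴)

For a conjugate pair Ka × Kb = Kw, so Kb = Kw/Ka = 1.0 × 10⁻¹⁴ / 6.49e-08 = 1.54e-07.

K_b = 1.54e-07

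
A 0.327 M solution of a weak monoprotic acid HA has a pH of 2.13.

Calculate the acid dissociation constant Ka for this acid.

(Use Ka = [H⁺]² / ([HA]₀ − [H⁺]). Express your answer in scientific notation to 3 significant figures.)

[H⁺] = 10^(−pH) = 10^(−2.13) = 7.413e-03 M. For HA ⇌ H⁺ + A⁻, Ka = [H⁺][A⁻]/[HA] = [H⁺]² / ([HA]₀ − [H⁺]) = (7.413e-03)² / (0.327 − 7.413e-03) = 1.72e-04.

K_a = 1.72e-04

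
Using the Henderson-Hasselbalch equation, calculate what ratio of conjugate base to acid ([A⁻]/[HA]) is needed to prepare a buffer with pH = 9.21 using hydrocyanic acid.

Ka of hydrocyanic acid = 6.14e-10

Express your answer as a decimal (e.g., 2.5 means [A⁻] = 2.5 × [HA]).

pKa = -log(6.14e-10) = 9.2118. pH = pKa + log([A⁻]/[HA]), so log([A⁻]/[HA]) = pH − pKa = 9.21 − 9.2118 = -0.0018. [A⁻]/[HA] = 10^(-0.0018) = 0.996

[A⁻]/[HA] = 0.996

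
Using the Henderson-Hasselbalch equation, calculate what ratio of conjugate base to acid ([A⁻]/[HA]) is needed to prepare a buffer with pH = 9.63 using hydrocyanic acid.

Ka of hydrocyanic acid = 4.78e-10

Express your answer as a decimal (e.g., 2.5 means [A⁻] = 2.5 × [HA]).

pKa = -log(4.78e-10) = 9.3206. pH = pKa + log([A⁻]/[HA]), so log([A⁻]/[HA]) = pH − pKa = 9.63 − 9.3206 = 0.3094. [A⁻]/[HA] = 10^(0.3094) = 2.04

[A⁻]/[HA] = 2.04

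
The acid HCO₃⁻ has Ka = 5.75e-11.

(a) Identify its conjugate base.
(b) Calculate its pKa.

(a) The conjugate base is formed by removing one H⁺ from HCO₃⁻, giving CO₃²⁻. (b) pKa = -log(Ka) = -log(5.75e-11) = 10.24.

Conjugate base: CO₃²⁻; pK_a = 10.24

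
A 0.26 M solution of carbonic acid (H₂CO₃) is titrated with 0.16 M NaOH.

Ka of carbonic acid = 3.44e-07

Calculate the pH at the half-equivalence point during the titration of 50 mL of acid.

At half-equivalence [HA] = [A⁻], so Henderson-Hasselbalch gives pH = pKa = -log(3.44e-07) = 6.46.

pH = pKa = 6.46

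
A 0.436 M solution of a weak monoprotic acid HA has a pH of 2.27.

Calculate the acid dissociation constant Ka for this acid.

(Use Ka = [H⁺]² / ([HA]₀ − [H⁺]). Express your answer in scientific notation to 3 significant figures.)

[H⁺] = 10^(−pH) = 10^(−2.27) = 5.370e-03 M. For HA ⇌ H⁺ + A⁻, Ka = [H⁺][A⁻]/[HA] = [H⁺]² / ([HA]₀ − [H⁺]) = (5.370e-03)² / (0.436 − 5.370e-03) = 6.70e-05.

K_a = 6.70e-05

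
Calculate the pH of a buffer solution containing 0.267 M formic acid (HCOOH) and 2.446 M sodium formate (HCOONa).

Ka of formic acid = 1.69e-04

pKa = -log(1.69e-04) = 3.77. pH = pKa + log([A⁻]/[HA]) = 3.77 + log(2.446/0.267)

pH = 4.73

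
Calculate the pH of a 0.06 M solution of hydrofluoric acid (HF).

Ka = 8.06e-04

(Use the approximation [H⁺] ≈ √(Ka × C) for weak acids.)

[H⁺] = √(Ka × C) = √(8.06e-04 × 0.06) = 6.9541e-03. pH = -log(6.9541e-03)

pH = 2.16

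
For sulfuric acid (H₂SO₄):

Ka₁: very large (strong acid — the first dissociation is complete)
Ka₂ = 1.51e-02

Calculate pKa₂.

pKa₂ = -log(Ka₂) = -log(1.51e-02) = 1.82.

pK_{a2} = 1.82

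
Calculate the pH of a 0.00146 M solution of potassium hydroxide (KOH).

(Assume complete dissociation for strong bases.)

[OH⁻] = 0.00146 M for strong base. pOH = -log[OH⁻] = 2.84, pH = 14 - pOH

pH = 11.16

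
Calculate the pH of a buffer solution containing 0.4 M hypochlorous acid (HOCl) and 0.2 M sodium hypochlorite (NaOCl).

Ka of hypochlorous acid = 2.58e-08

pKa = -log(2.58e-08) = 7.59. pH = pKa + log([A⁻]/[HA]) = 7.59 + log(0.2/0.4)

pH = 7.29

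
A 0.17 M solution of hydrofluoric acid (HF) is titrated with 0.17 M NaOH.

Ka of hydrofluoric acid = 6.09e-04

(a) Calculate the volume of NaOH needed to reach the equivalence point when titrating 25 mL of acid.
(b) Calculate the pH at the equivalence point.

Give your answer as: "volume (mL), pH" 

moles acid = 0.17 × 25/1000 = 0.00425 mol; V_base = moles/0.17 × 1000 = 25.0 mL. At equivalence only the conjugate base is present: [A⁻] = 0.00425/0.050 = 8.5000e-02 M. Kb = Kw/Ka = 1.64e-11; [OH⁻] = √(Kb × [A⁻]) = 1.1814e-06; pOH = 5.93; pH = 14 - pOH = 8.07.

V = 25.0 mL, pH = 8.07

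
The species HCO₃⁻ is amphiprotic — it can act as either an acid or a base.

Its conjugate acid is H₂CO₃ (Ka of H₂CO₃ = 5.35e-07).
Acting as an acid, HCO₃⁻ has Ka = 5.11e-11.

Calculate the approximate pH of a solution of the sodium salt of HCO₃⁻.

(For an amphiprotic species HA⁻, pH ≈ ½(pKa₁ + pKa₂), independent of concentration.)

pKa₁ = -log(5.35e-07) = 6.27; pKa₂ = -log(5.11e-11) = 10.29. For an amphiprotic species, pH ≈ ½(pKa₁ + pKa₂) = ½(6.27 + 10.29) = 8.28.

pH = 8.28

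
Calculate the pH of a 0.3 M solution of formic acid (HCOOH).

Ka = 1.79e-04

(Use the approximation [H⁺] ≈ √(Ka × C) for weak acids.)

[H⁺] = √(Ka × C) = √(1.79e-04 × 0.3) = 7.3280e-03. pH = -log(7.3280e-03)

pH = 2.14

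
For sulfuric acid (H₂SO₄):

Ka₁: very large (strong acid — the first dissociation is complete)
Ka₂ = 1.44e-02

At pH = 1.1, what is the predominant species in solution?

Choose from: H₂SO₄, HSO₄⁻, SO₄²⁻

The first dissociation is complete, so H₂SO₄ itself is never the predominant species in water; pKa₂ = -log(1.44e-02) = 1.84. For a polyprotic acid the predominant species crosses at each pKa: below pKa_n the protonated form dominates, above it the deprotonated form does. At pH = 1.1, the predominant species is HSO₄⁻.

HSO₄⁻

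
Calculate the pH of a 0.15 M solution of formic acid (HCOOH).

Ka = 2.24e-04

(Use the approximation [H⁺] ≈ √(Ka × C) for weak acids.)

[H⁺] = √(Ka × C) = √(2.24e-04 × 0.15) = 5.7966e-03. pH = -log(5.7966e-03)

pH = 2.24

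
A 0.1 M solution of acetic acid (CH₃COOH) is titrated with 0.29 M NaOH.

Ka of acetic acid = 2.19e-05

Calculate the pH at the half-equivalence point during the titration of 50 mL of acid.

At half-equivalence [HA] = [A⁻], so Henderson-Hasselbalch gives pH = pKa = -log(2.19e-05) = 4.66.

pH = pKa = 4.66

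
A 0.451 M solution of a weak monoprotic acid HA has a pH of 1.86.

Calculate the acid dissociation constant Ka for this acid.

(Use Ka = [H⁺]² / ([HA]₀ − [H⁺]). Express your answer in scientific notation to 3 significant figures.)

[H⁺] = 10^(−pH) = 10^(−1.86) = 1.380e-02 M. For HA ⇌ H⁺ + A⁻, Ka = [H⁺][A⁻]/[HA] = [H⁺]² / ([HA]₀ − [H⁺]) = (1.380e-02)² / (0.451 − 1.380e-02) = 4.36e-04.

K_a = 4.36e-04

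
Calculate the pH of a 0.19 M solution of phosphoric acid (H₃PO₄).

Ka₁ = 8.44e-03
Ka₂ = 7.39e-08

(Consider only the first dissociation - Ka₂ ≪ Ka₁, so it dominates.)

First dissociation dominates. From Ka₁ = [H⁺][HA⁻]/[H₂A], x² + Ka₁·x − Ka₁·C = 0 with C = 0.19 M and Ka₁ = 8.44e-03. Solving: [H⁺] = (−Ka₁ + √(Ka₁² + 4·Ka₁·C)) / 2 = 3.6047e-02 M. pH = -log(3.6047e-02) = 1.44.

pH = 1.44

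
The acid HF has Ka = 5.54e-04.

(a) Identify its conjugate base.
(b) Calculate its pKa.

(a) The conjugate base is formed by removing one H⁺ from HF, giving F⁻. (b) pKa = -log(Ka) = -log(5.54e-04) = 3.26.

Conjugate base: F⁻; pK_a = 3.26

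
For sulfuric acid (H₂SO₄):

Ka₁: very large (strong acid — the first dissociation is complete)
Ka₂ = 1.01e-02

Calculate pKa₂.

pKa₂ = -log(Ka₂) = -log(1.01e-02) = 2.00.

pK_{a2} = 2.00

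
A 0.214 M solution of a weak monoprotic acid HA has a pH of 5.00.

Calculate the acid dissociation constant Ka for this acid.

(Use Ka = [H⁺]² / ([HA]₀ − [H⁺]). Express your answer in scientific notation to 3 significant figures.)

[H⁺] = 10^(−pH) = 10^(−5.00) = 1.000e-05 M. For HA ⇌ H⁺ + A⁻, Ka = [H⁺][A⁻]/[HA] = [H⁺]² / ([HA]₀ − [H⁺]) = (1.000e-05)² / (0.214 − 1.000e-05) = 4.67e-10.

K_a = 4.67e-10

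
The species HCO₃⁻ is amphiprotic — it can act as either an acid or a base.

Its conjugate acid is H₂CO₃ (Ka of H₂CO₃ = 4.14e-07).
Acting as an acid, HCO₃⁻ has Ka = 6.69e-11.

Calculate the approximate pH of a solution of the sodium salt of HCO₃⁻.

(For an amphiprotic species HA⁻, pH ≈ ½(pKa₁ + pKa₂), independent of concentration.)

pKa₁ = -log(4.14e-07) = 6.38; pKa₂ = -log(6.69e-11) = 10.17. For an amphiprotic species, pH ≈ ½(pKa₁ + pKa₂) = ½(6.38 + 10.17) = 8.28.

pH = 8.28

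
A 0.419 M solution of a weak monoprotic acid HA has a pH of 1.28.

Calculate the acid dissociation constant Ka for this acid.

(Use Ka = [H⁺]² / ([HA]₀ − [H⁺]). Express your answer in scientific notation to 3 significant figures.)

[H⁺] = 10^(−pH) = 10^(−1.28) = 5.248e-02 M. For HA ⇌ H⁺ + A⁻, Ka = [H⁺][A⁻]/[HA] = [H⁺]² / ([HA]₀ − [H⁺]) = (5.248e-02)² / (0.419 − 5.248e-02) = 7.51e-03.

K_a = 7.51e-03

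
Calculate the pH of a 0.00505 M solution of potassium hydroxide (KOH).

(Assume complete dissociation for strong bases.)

[OH⁻] = 0.00505 M for strong base. pOH = -log[OH⁻] = 2.30, pH = 14 - pOH

pH = 11.70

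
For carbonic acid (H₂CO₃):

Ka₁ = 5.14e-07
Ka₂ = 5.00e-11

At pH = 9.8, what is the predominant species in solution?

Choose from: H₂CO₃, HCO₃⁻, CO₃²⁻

pKa₁ = 6.29, pKa₂ = 10.30. For a polyprotic acid the predominant species crosses at each pKa: below pKa_n the protonated form dominates, above it the deprotonated form does. At pH = 9.8, the predominant species is HCO₃⁻.

HCO₃⁻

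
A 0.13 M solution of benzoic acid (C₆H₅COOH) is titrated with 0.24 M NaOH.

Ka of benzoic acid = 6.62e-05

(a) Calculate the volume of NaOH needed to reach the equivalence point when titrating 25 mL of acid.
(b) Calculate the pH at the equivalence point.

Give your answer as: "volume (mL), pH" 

moles acid = 0.13 × 25/1000 = 0.00325 mol; V_base = moles/0.24 × 1000 = 13.5 mL. At equivalence only the conjugate base is present: [A⁻] = 0.00325/0.039 = 8.4324e-02 M. Kb = Kw/Ka = 1.51e-10; [OH⁻] = √(Kb × [A⁻]) = 3.5690e-06; pOH = 5.45; pH = 14 - pOH = 8.55.

V = 13.5 mL, pH = 8.55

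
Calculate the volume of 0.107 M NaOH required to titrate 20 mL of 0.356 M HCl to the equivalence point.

At equivalence: moles acid = moles base. moles HCl = 0.356 × 20/1000 = 0.00712 mol. V_base = moles / 0.107 × 1000 = 66.5 mL.

V_{base} = 66.5 mL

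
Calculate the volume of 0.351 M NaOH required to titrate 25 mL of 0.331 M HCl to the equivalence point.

At equivalence: moles acid = moles base. moles HCl = 0.331 × 25/1000 = 0.008275 mol. V_base = moles / 0.351 × 1000 = 23.6 mL.

V_{base} = 23.6 mL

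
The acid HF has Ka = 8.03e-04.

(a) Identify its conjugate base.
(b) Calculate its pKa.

(a) The conjugate base is formed by removing one H⁺ from HF, giving F⁻. (b) pKa = -log(Ka) = -log(8.03e-04) = 3.10.

Conjugate base: F⁻; pK_a = 3.10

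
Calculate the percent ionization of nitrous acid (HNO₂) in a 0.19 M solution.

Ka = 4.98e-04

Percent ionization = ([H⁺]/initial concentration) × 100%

Using Ka equilibrium: x² + Ka×x - Ka×C = 0. Solving: [H⁺] = 9.4815e-03. Percent = (9.4815e-03/0.19) × 100

Percent ionization = 4.99%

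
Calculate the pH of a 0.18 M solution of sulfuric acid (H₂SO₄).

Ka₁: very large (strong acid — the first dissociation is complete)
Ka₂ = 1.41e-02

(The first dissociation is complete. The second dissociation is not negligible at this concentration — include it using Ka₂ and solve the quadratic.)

First dissociation is complete: [H⁺]₀ = [HSO₄⁻]₀ = C = 0.18 M. Second dissociation HSO₄⁻ ⇌ H⁺ + SO₄²⁻: let x = [SO₄²⁻]. Ka₂ = (C + x)·x / (C − x) = 1.41e-02 → x² + (C + Ka₂)·x − Ka₂·C = 0 → x² + 0.19410·x − 2.538e-03 = 0. x = (−0.19410 + √(0.19410² + 4 × 2.538e-03)) / 2 = 1.2297e-02 M. [H⁺] = C + x = 0.18 + 1.2297e-02 = 1.9230e-01 M. pH = -log(1.9230e-01) = 0.72.

pH = 0.72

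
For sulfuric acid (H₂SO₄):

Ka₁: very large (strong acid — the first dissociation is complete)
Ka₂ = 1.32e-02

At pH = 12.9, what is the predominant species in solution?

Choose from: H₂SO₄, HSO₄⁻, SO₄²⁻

The first dissociation is complete, so H₂SO₄ itself is never the predominant species in water; pKa₂ = -log(1.32e-02) = 1.88. For a polyprotic acid the predominant species crosses at each pKa: below pKa_n the protonated form dominates, above it the deprotonated form does. At pH = 12.9, the predominant species is SO₄²⁻.

SO₄²⁻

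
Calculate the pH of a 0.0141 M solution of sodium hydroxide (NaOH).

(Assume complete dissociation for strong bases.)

[OH⁻] = 0.0141 M for strong base. pOH = -log[OH⁻] = 1.85, pH = 14 - pOH

pH = 12.15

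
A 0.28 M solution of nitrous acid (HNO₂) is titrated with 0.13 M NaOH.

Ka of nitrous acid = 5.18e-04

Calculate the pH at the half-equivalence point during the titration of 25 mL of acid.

At half-equivalence [HA] = [A⁻], so Henderson-Hasselbalch gives pH = pKa = -log(5.18e-04) = 3.29.

pH = pKa = 3.29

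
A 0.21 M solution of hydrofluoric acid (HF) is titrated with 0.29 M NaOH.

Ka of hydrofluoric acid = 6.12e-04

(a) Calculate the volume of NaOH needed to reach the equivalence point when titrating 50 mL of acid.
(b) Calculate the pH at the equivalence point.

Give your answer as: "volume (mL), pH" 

moles acid = 0.21 × 50/1000 = 0.0105 mol; V_base = moles/0.29 × 1000 = 36.2 mL. At equivalence only the conjugate base is present: [A⁻] = 0.0105/0.086 = 1.2180e-01 M. Kb = Kw/Ka = 1.63e-11; [OH⁻] = √(Kb × [A⁻]) = 1.4107e-06; pOH = 5.85; pH = 14 - pOH = 8.15.

V = 36.2 mL, pH = 8.15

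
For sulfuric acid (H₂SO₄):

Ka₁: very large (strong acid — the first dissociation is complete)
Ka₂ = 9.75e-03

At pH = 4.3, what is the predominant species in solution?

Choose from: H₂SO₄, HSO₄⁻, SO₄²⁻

The first dissociation is complete, so H₂SO₄ itself is never the predominant species in water; pKa₂ = -log(9.75e-03) = 2.01. For a polyprotic acid the predominant species crosses at each pKa: below pKa_n the protonated form dominates, above it the deprotonated form does. At pH = 4.3, the predominant species is SO₄²⁻.

SO₄²⁻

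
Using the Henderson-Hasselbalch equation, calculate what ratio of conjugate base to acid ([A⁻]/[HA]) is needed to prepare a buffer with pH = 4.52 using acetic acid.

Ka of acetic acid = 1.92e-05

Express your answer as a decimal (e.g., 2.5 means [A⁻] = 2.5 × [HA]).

pKa = -log(1.92e-05) = 4.7167. pH = pKa + log([A⁻]/[HA]), so log([A⁻]/[HA]) = pH − pKa = 4.52 − 4.7167 = -0.1967. [A⁻]/[HA] = 10^(-0.1967) = 0.636

[A⁻]/[HA] = 0.636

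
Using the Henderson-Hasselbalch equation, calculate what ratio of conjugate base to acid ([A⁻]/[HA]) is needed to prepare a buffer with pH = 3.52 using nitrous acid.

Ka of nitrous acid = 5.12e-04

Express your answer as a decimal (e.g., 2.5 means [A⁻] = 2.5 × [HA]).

pKa = -log(5.12e-04) = 3.2907. pH = pKa + log([A⁻]/[HA]), so log([A⁻]/[HA]) = pH − pKa = 3.52 − 3.2907 = 0.2293. [A⁻]/[HA] = 10^(0.2293) = 1.70

[A⁻]/[HA] = 1.70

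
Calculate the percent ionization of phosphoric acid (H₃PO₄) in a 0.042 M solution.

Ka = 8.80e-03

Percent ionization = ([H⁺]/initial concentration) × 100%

Using Ka equilibrium: x² + Ka×x - Ka×C = 0. Solving: [H⁺] = 1.5322e-02. Percent = (1.5322e-02/0.042) × 100

Percent ionization = 36.5%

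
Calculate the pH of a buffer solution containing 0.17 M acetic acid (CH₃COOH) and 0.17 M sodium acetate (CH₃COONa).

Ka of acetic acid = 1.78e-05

pKa = -log(1.78e-05) = 4.75. pH = pKa + log([A⁻]/[HA]) = 4.75 + log(0.17/0.17)

pH = 4.75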